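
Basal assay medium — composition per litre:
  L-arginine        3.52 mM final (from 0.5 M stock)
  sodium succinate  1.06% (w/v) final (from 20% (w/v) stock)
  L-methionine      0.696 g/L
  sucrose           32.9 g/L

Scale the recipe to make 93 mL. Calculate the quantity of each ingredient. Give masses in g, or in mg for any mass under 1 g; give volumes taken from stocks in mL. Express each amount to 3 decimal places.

Target volume = 93 mL = 0.093 L.
L-arginine: V = C2·V2/C1 = 3.52 mM × 93 mL ÷ 500 mM = 0.655 mL
sodium succinate: C1V1 = C2V2 → 1.06% ÷ 20% × 93 mL = 4.929 mL
L-methionine: 0.696 g/L × 0.093 L = 0.064728 g = 64.728 mg
sucrose: 32.9 g/L × 0.093 L = 3.060 g

L-arginine 0.655 mL; sodium succinate 4.929 mL; L-methionine 64.728 mg; sucrose 3.060 g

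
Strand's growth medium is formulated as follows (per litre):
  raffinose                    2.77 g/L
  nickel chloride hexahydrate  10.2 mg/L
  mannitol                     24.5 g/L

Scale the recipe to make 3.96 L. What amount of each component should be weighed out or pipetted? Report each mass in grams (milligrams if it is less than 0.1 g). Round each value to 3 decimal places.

raffinose 10.969 g; nickel chloride hexahydrate 40.392 mg; mannitol 97.020 g

Scale factor relative to 1 L: 3.96.
raffinose: 2.77 g/L × 3.96 L = 10.969 g
nickel chloride hexahydrate: 10.2 mg/L × 3.96 L = 40.392 mg
mannitol: 24.5 g/L × 3.96 L = 97.020 g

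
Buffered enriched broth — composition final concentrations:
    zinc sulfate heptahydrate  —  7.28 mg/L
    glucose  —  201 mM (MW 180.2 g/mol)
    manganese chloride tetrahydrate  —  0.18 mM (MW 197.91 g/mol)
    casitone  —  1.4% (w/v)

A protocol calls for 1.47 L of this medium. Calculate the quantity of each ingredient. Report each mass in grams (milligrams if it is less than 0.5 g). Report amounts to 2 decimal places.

Working volume: 1.47 L.
zinc sulfate heptahydrate: 7.28 mg/L × 1.47 L = 10.70 mg
glucose: 201 mmol/L × 180.2 g/mol × 1.47 L ÷ 1000 = 53.24 g
manganese chloride tetrahydrate: 0.18 mmol/L × 197.91 mg/mmol × 1.47 L = 52.37 mg
casitone: 1.4% w/v = 14 g/L → 14 × 1.47 L = 20.58 g

zinc sulfate heptahydrate 10.70 mg; glucose 53.24 g; manganese chloride tetrahydrate 52.37 mg; casitone 20.58 g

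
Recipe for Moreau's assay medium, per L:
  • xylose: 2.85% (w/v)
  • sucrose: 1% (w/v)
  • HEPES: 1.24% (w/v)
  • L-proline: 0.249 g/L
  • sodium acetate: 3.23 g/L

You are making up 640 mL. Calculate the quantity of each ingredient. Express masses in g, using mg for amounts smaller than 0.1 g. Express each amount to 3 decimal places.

Target volume = 640 mL = 0.64 L.
xylose: 2.85% w/v = 28.5 g/L → 28.5 × 0.64 L = 18.240 g
sucrose: 1% w/v = 10 g/L → 10 × 0.64 L = 6.400 g
HEPES: 1.24% w/v = 12.4 g/L → 12.4 × 0.64 L = 7.936 g
L-proline: 0.249 g/L × 0.64 L = 0.159 g
sodium acetate: 3.23 g/L × 0.64 L = 2.067 g

xylose 18.240 g; sucrose 6.400 g; HEPES 7.936 g; L-proline 0.159 g; sodium acetate 2.067 g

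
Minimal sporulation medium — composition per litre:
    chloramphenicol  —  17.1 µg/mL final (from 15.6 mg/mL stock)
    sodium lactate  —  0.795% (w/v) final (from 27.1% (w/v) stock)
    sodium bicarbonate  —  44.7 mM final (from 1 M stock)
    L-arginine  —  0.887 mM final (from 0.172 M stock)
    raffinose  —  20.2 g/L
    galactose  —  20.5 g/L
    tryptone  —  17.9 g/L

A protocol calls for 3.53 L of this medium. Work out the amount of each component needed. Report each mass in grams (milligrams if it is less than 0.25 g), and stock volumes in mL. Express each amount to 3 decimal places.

Working volume: 3.53 L.
chloramphenicol: dilute stock: 17.1 µg/mL × 3530 mL ÷ 15600 µg/mL = 3.869 mL
sodium lactate: C1V1 = C2V2 → 0.795% ÷ 27.1% × 3530 mL = 103.555 mL
sodium bicarbonate: C1V1 = C2V2 → 44.7 mM × 3530 mL ÷ 1000 mM = 157.791 mL
L-arginine: dilute stock: 0.887 mM × 3530 mL ÷ 172 mM = 18.204 mL
raffinose: 20.2 g/L × 3.53 L = 71.306 g
galactose: 20.5 g/L × 3.53 L = 72.365 g
tryptone: 17.9 g/L × 3.53 L = 63.187 g

chloramphenicol 3.869 mL; sodium lactate 103.555 mL; sodium bicarbonate 157.791 mL; L-arginine 18.204 mL; raffinose 71.306 g; galactose 72.365 g; tryptone 63.187 g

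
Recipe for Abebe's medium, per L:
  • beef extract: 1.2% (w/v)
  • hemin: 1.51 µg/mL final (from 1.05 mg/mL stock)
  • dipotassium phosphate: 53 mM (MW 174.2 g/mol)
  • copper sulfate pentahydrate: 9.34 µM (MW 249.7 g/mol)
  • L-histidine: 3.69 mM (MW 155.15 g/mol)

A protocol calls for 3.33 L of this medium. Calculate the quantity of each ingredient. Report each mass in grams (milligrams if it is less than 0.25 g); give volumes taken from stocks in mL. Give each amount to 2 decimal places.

Working volume: 3.33 L.
beef extract: 1.2% w/v = 12 g/L → 12 × 3.33 L = 39.96 g
hemin: C1V1 = C2V2 → 1.51 µg/mL × 3330 mL ÷ 1050 µg/mL = 4.79 mL
dipotassium phosphate: 53 mmol/L × 174.2 g/mol × 3.33 L ÷ 1000 = 30.74 g
copper sulfate pentahydrate: 9.34 µmol/L × 249.7 g/mol × 3.33 L ÷ 1000 = 7.77 mg
L-histidine: 3.69 mmol/L × 155.15 g/mol × 3.33 L ÷ 1000 = 1.91 g

beef extract 39.96 g; hemin 4.79 mL; dipotassium phosphate 30.74 g; copper sulfate pentahydrate 7.77 mg; L-histidine 1.91 g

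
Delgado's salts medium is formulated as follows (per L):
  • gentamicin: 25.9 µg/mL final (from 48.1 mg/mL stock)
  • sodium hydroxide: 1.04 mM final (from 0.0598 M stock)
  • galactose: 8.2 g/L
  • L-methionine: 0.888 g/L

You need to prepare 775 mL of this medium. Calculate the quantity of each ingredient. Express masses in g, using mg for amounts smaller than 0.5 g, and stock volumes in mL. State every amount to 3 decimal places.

Target volume = 775 mL = 0.775 L.
gentamicin: dilute stock: 25.9 µg/mL × 775 mL ÷ 48100 µg/mL = 0.417 mL
sodium hydroxide: C1V1 = C2V2 → 1.04 mM × 775 mL ÷ 59.8 mM = 13.478 mL
galactose: 8.2 g/L × 0.775 L = 6.355 g
L-methionine: 0.888 g/L × 0.775 L = 0.688 g

gentamicin 0.417 mL; sodium hydroxide 13.478 mL; galactose 6.355 g; L-methionine 0.688 g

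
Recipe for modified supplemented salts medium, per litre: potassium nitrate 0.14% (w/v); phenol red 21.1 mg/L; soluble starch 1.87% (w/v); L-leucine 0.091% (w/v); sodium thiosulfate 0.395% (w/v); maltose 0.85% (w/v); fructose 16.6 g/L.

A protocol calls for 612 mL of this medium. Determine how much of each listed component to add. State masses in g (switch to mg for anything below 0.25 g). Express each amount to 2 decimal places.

potassium nitrate 0.86 g; phenol red 12.91 mg; soluble starch 11.44 g; L-leucine 0.56 g; sodium thiosulfate 2.42 g; maltose 5.20 g; fructose 10.16 g

Working volume: 612 mL = 0.612 L.
potassium nitrate: 0.14% w/v = 1.4 g/L → 1.4 × 0.612 L = 0.86 g
phenol red: 21.1 mg/L × 0.612 L = 12.91 mg
soluble starch: 1.87 g per 100 mL × 612 mL ÷ 100 = 11.44 g
L-leucine: 0.091 g per 100 mL × 612 mL ÷ 100 = 0.56 g
sodium thiosulfate: 0.395% w/v = 3.95 g/L → 3.95 × 0.612 L = 2.42 g
maltose: 0.85% w/v = 8.5 g/L → 8.5 × 0.612 L = 5.20 g
fructose: 16.6 g/L × 0.612 L = 10.16 g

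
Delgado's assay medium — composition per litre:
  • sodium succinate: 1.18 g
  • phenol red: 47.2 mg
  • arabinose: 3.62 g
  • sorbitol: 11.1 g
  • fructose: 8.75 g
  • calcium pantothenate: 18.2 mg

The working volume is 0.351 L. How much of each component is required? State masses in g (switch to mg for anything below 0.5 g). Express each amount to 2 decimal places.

Scale factor = 351 mL / 1000 mL = 0.351.
sodium succinate: 1.18 g × (351 mL / 1000 mL) = 0.41418 g = 414.18 mg
phenol red: 47.2 mg × (351 mL / 1000 mL) = 16.57 mg
arabinose: 3.62 g × (351 mL / 1000 mL) = 1.27 g
sorbitol: 11.1 g × (351 mL / 1000 mL) = 3.90 g
fructose: 8.75 g × (351 mL / 1000 mL) = 3.07 g
calcium pantothenate: 18.2 mg × (351 mL / 1000 mL) = 6.39 mg

sodium succinate 414.18 mg; phenol red 16.57 mg; arabinose 1.27 g; sorbitol 3.90 g; fructose 3.07 g; calcium pantothenate 6.39 mg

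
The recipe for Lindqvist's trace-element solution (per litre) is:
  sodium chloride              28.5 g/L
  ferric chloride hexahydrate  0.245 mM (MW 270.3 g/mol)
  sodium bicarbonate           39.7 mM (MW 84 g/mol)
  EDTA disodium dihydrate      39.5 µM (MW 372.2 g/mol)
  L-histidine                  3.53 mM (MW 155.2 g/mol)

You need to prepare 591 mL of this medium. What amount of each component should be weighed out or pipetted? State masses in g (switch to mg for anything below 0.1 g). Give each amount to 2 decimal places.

sodium chloride 16.84 g; ferric chloride hexahydrate 39.14 mg; sodium bicarbonate 1.97 g; EDTA disodium dihydrate 8.69 mg; L-histidine 0.32 g

Scale factor relative to 1 L: 0.591.
sodium chloride: 28.5 g/L × 0.591 L = 16.84 g
ferric chloride hexahydrate: 0.245 mmol/L × 270.3 mg/mmol × 0.591 L = 39.14 mg
sodium bicarbonate: 39.7 mmol/L × 84 g/mol × 0.591 L ÷ 1000 = 1.97 g
EDTA disodium dihydrate: 39.5 µmol/L × 372.2 g/mol × 0.591 L ÷ 1000 = 8.69 mg
L-histidine: 3.53 mmol/L × 155.2 g/mol × 0.591 L ÷ 1000 = 0.32 g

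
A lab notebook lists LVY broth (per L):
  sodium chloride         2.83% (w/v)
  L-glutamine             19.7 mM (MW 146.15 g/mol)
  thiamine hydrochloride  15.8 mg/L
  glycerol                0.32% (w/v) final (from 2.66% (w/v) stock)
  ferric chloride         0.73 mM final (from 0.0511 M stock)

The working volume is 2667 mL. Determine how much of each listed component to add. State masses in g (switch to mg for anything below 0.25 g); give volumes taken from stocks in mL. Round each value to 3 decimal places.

sodium chloride 75.476 g; L-glutamine 7.679 g; thiamine hydrochloride 42.139 mg; glycerol 320.842 mL; ferric chloride 38.100 mL

Working volume: 2667 mL = 2.667 L.
sodium chloride: 2.83% w/v = 28.3 g/L → 28.3 × 2.667 L = 75.476 g
L-glutamine: 19.7 mmol/L × 146.15 g/mol × 2.667 L ÷ 1000 = 7.679 g
thiamine hydrochloride: 15.8 mg/L × 2.667 L = 42.139 mg
glycerol: V = C2·V2/C1 = 0.32% ÷ 2.66% × 2667 mL = 320.842 mL
ferric chloride: C1V1 = C2V2 → 0.73 mM × 2667 mL ÷ 51.1 mM = 38.100 mL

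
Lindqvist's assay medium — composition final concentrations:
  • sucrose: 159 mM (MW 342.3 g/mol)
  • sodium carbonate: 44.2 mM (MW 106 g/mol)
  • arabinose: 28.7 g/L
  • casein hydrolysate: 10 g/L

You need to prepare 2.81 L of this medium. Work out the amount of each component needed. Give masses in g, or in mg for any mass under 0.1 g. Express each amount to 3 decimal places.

sucrose 152.936 g; sodium carbonate 13.165 g; arabinose 80.647 g; casein hydrolysate 28.100 g

Scale factor relative to 1 L: 2.81.
sucrose: 159 mmol/L × 342.3 g/mol × 2.81 L ÷ 1000 = 152.936 g
sodium carbonate: 44.2 mmol/L × 106 g/mol × 2.81 L ÷ 1000 = 13.165 g
arabinose: 28.7 g/L × 2.81 L = 80.647 g
casein hydrolysate: 10 g/L × 2.81 L = 28.100 g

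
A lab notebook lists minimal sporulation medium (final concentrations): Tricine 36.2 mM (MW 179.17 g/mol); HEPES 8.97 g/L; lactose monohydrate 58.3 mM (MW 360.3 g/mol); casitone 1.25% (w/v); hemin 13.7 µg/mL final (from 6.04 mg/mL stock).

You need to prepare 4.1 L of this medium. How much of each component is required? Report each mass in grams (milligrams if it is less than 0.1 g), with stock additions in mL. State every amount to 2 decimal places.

Working volume: 4.1 L.
Tricine: 36.2 mmol/L × 179.17 g/mol × 4.1 L ÷ 1000 = 26.59 g
HEPES: 8.97 g/L × 4.1 L = 36.78 g
lactose monohydrate: 58.3 mmol/L × 360.3 g/mol × 4.1 L ÷ 1000 = 86.12 g
casitone: 1.25% w/v = 12.5 g/L → 12.5 × 4.1 L = 51.25 g
hemin: V = C2·V2/C1 = 13.7 µg/mL × 4100 mL ÷ 6040 µg/mL = 9.30 mL

Tricine 26.59 g; HEPES 36.78 g; lactose monohydrate 86.12 g; casitone 51.25 g; hemin 9.30 mL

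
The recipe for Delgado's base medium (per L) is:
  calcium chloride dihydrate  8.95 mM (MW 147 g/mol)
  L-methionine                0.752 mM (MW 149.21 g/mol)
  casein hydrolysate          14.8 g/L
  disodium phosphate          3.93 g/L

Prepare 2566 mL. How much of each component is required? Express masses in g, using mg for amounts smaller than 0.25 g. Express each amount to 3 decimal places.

Target volume = 2566 mL = 2.566 L.
calcium chloride dihydrate: 8.95 mmol/L × 147 g/mol × 2.566 L ÷ 1000 = 3.376 g
L-methionine: 0.752 mmol/L × 149.21 g/mol × 2.566 L ÷ 1000 = 0.288 g
casein hydrolysate: 14.8 g/L × 2.566 L = 37.977 g
disodium phosphate: 3.93 g/L × 2.566 L = 10.084 g

calcium chloride dihydrate 3.376 g; L-methionine 0.288 g; casein hydrolysate 37.977 g; disodium phosphate 10.084 g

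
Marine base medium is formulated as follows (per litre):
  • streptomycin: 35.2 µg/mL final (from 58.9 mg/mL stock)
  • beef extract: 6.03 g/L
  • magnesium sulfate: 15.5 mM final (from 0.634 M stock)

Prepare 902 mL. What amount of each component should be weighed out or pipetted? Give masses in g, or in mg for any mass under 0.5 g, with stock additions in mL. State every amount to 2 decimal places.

streptomycin 0.54 mL; beef extract 5.44 g; magnesium sulfate 22.05 mL

Scale factor relative to 1 L: 0.902.
streptomycin: V = C2·V2/C1 = 35.2 µg/mL × 902 mL ÷ 58900 µg/mL = 0.54 mL
beef extract: 6.03 g/L × 0.902 L = 5.44 g
magnesium sulfate: dilute stock: 15.5 mM × 902 mL ÷ 634 mM = 22.05 mL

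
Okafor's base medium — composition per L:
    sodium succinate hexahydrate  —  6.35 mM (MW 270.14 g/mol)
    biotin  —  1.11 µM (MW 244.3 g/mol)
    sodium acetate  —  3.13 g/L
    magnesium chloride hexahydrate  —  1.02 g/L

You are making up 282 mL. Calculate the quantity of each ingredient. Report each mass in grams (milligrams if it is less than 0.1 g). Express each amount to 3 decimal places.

Working volume: 282 mL = 0.282 L.
sodium succinate hexahydrate: 6.35 mmol/L × 270.14 g/mol × 0.282 L ÷ 1000 = 0.484 g
biotin: 1.11 µmol/L × 244.3 g/mol × 0.282 L ÷ 1000 = 0.076 mg
sodium acetate: 3.13 g/L × 0.282 L = 0.883 g
magnesium chloride hexahydrate: 1.02 g/L × 0.282 L = 0.288 g

sodium succinate hexahydrate 0.484 g; biotin 0.076 mg; sodium acetate 0.883 g; magnesium chloride hexahydrate 0.288 g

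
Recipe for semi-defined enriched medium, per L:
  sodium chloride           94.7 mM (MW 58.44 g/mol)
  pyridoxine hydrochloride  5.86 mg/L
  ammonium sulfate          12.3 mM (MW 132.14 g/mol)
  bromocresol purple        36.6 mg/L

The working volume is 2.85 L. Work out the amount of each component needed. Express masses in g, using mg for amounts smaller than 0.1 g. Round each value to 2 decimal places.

Working volume: 2.85 L.
sodium chloride: 94.7 mmol/L × 58.44 g/mol × 2.85 L ÷ 1000 = 15.77 g
pyridoxine hydrochloride: 5.86 mg/L × 2.85 L = 16.70 mg
ammonium sulfate: 12.3 mmol/L × 132.14 g/mol × 2.85 L ÷ 1000 = 4.63 g
bromocresol purple: 36.6 mg/L × 2.85 L = 104.31 mg = 0.10 g

sodium chloride 15.77 g; pyridoxine hydrochloride 16.70 mg; ammonium sulfate 4.63 g; bromocresol purple 0.10 g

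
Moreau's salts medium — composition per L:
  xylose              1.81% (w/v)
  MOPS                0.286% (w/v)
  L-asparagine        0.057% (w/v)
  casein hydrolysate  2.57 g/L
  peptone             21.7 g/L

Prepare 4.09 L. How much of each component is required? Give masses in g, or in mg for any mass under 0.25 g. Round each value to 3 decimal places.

Working volume: 4.09 L.
xylose: 1.81% w/v = 18.1 g/L → 18.1 × 4.09 L = 74.029 g
MOPS: 0.286% w/v = 2.86 g/L → 2.86 × 4.09 L = 11.697 g
L-asparagine: 0.057% w/v = 0.57 g/L → 0.57 × 4.09 L = 2.331 g
casein hydrolysate: 2.57 g/L × 4.09 L = 10.511 g
peptone: 21.7 g/L × 4.09 L = 88.753 g

xylose 74.029 g; MOPS 11.697 g; L-asparagine 2.331 g; casein hydrolysate 10.511 g; peptone 88.753 g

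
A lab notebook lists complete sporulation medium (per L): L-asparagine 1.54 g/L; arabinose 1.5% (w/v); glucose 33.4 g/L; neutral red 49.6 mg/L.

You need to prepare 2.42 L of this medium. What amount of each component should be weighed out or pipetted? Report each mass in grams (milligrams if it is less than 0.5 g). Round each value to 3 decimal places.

L-asparagine 3.727 g; arabinose 36.300 g; glucose 80.828 g; neutral red 120.032 mg

Scale factor relative to 1 L: 2.42.
L-asparagine: 1.54 g/L × 2.42 L = 3.727 g
arabinose: 1.5% w/v = 15 g/L → 15 × 2.42 L = 36.300 g
glucose: 33.4 g/L × 2.42 L = 80.828 g
neutral red: 49.6 mg/L × 2.42 L = 120.032 mg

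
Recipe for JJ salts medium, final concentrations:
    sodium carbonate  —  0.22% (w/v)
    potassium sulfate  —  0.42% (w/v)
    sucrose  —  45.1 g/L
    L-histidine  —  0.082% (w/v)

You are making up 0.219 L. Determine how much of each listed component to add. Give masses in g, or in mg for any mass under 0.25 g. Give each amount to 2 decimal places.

sodium carbonate 0.48 g; potassium sulfate 0.92 g; sucrose 9.88 g; L-histidine 179.58 mg

Scale factor relative to 1 L: 0.219.
sodium carbonate: 0.22% w/v = 2.2 g/L → 2.2 × 0.219 L = 0.48 g
potassium sulfate: 0.42 g per 100 mL × 219 mL ÷ 100 = 0.92 g
sucrose: 45.1 g/L × 0.219 L = 9.88 g
L-histidine: 0.082 g per 100 mL × 219 mL ÷ 100 = 0.17958 g = 179.58 mg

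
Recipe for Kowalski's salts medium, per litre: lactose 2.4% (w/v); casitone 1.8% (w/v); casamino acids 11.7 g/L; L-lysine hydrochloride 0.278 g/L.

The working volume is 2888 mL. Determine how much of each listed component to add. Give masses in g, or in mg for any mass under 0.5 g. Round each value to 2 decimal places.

Working volume: 2888 mL = 2.888 L.
lactose: 2.4 g per 100 mL × 2888 mL ÷ 100 = 69.31 g
casitone: 1.8% w/v = 18 g/L → 18 × 2.888 L = 51.98 g
casamino acids: 11.7 g/L × 2.888 L = 33.79 g
L-lysine hydrochloride: 0.278 g/L × 2.888 L = 0.80 g

lactose 69.31 g; casitone 51.98 g; casamino acids 33.79 g; L-lysine hydrochloride 0.80 g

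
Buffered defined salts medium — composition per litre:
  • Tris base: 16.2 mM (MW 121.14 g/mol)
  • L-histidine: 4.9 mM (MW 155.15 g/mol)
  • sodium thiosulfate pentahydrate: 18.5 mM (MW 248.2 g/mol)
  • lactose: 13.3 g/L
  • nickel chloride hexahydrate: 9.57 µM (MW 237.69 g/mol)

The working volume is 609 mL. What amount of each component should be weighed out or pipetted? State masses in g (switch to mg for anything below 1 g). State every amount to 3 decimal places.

Scale factor relative to 1 L: 0.609.
Tris base: 16.2 mmol/L × 121.14 g/mol × 0.609 L ÷ 1000 = 1.195 g
L-histidine: 4.9 mmol/L × 155.15 mg/mmol × 0.609 L = 462.983 mg
sodium thiosulfate pentahydrate: 18.5 mmol/L × 248.2 g/mol × 0.609 L ÷ 1000 = 2.796 g
lactose: 13.3 g/L × 0.609 L = 8.100 g
nickel chloride hexahydrate: 9.57 µmol/L × 237.69 g/mol × 0.609 L ÷ 1000 = 1.385 mg

Tris base 1.195 g; L-histidine 462.983 mg; sodium thiosulfate pentahydrate 2.796 g; lactose 8.100 g; nickel chloride hexahydrate 1.385 mg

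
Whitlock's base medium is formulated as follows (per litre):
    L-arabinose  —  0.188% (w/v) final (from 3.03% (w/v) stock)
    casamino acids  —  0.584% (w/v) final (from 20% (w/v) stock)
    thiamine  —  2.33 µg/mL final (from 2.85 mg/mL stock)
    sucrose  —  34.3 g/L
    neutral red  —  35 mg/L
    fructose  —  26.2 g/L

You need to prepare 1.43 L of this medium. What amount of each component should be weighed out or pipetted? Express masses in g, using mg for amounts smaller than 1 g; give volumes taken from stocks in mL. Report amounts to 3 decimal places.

L-arabinose 88.726 mL; casamino acids 41.756 mL; thiamine 1.169 mL; sucrose 49.049 g; neutral red 50.050 mg; fructose 37.466 g

Scale factor relative to 1 L: 1.43.
L-arabinose: C1V1 = C2V2 → 0.188% ÷ 3.03% × 1430 mL = 88.726 mL
casamino acids: dilute stock: 0.584% ÷ 20% × 1430 mL = 41.756 mL
thiamine: V = C2·V2/C1 = 2.33 µg/mL × 1430 mL ÷ 2850 µg/mL = 1.169 mL
sucrose: 34.3 g/L × 1.43 L = 49.049 g
neutral red: 35 mg/L × 1.43 L = 50.050 mg
fructose: 26.2 g/L × 1.43 L = 37.466 g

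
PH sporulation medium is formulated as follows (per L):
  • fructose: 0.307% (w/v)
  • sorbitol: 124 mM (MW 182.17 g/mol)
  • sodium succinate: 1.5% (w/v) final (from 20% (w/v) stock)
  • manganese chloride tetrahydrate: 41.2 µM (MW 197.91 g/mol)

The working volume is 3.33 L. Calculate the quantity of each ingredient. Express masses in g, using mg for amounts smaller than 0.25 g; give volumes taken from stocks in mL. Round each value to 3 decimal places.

Working volume: 3.33 L.
fructose: 0.307% w/v = 3.07 g/L → 3.07 × 3.33 L = 10.223 g
sorbitol: 124 mmol/L × 182.17 g/mol × 3.33 L ÷ 1000 = 75.222 g
sodium succinate: C1V1 = C2V2 → 1.5% ÷ 20% × 3330 mL = 249.750 mL
manganese chloride tetrahydrate: 41.2 µmol/L × 197.91 g/mol × 3.33 L ÷ 1000 = 27.152 mg

fructose 10.223 g; sorbitol 75.222 g; sodium succinate 249.750 mL; manganese chloride tetrahydrate 27.152 mg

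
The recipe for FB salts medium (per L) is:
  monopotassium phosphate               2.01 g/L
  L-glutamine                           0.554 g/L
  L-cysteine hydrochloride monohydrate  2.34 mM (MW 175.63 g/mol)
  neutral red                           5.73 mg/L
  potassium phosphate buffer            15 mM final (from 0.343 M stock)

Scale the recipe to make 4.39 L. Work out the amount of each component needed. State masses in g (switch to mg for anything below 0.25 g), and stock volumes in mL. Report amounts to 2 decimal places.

monopotassium phosphate 8.82 g; L-glutamine 2.43 g; L-cysteine hydrochloride monohydrate 1.80 g; neutral red 25.15 mg; potassium phosphate buffer 191.98 mL

Scale factor relative to 1 L: 4.39.
monopotassium phosphate: 2.01 g/L × 4.39 L = 8.82 g
L-glutamine: 0.554 g/L × 4.39 L = 2.43 g
L-cysteine hydrochloride monohydrate: 2.34 mmol/L × 175.63 g/mol × 4.39 L ÷ 1000 = 1.80 g
neutral red: 5.73 mg/L × 4.39 L = 25.15 mg
potassium phosphate buffer: dilute stock: 15 mM × 4390 mL ÷ 343 mM = 191.98 mL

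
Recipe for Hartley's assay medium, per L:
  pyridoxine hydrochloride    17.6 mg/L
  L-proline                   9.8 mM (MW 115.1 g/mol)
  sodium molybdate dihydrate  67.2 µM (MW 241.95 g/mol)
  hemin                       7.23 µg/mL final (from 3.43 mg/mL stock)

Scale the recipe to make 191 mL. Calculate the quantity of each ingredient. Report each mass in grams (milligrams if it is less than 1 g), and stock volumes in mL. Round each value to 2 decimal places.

pyridoxine hydrochloride 3.36 mg; L-proline 215.44 mg; sodium molybdate dihydrate 3.11 mg; hemin 0.40 mL

Scale factor relative to 1 L: 0.191.
pyridoxine hydrochloride: 17.6 mg/L × 0.191 L = 3.36 mg
L-proline: 9.8 mmol/L × 115.1 mg/mmol × 0.191 L = 215.44 mg
sodium molybdate dihydrate: 67.2 µmol/L × 241.95 g/mol × 0.191 L ÷ 1000 = 3.11 mg
hemin: V = C2·V2/C1 = 7.23 µg/mL × 191 mL ÷ 3430 µg/mL = 0.40 mL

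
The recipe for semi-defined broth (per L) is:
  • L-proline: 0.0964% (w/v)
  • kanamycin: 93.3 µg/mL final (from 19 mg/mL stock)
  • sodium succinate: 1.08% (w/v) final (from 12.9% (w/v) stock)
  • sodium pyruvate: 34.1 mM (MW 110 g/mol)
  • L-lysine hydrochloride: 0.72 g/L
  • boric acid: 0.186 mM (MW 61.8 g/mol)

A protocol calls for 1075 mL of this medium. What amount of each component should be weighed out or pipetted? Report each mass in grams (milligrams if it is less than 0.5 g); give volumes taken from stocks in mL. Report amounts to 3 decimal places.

Scale factor relative to 1 L: 1.075.
L-proline: 0.0964% w/v = 0.964 g/L → 0.964 × 1.075 L = 1.036 g
kanamycin: C1V1 = C2V2 → 93.3 µg/mL × 1075 mL ÷ 19000 µg/mL = 5.279 mL
sodium succinate: V = C2·V2/C1 = 1.08% ÷ 12.9% × 1075 mL = 90.000 mL
sodium pyruvate: 34.1 mmol/L × 110 g/mol × 1.075 L ÷ 1000 = 4.032 g
L-lysine hydrochloride: 0.72 g/L × 1.075 L = 0.774 g
boric acid: 0.186 mmol/L × 61.8 mg/mmol × 1.075 L = 12.357 mg

L-proline 1.036 g; kanamycin 5.279 mL; sodium succinate 90.000 mL; sodium pyruvate 4.032 g; L-lysine hydrochloride 0.774 g; boric acid 12.357 mg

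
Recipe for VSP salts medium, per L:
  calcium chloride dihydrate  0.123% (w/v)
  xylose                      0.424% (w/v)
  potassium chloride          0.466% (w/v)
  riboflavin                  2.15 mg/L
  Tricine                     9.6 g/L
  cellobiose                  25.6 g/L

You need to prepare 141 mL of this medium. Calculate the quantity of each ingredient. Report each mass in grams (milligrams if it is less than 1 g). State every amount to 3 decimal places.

Target volume = 141 mL = 0.141 L.
calcium chloride dihydrate: 0.123% w/v = 1.23 g/L → 1.23 × 0.141 L = 0.17343 g = 173.430 mg
xylose: 0.424% w/v = 4.24 g/L → 4.24 × 0.141 L = 0.59784 g = 597.840 mg
potassium chloride: 0.466% w/v = 4.66 g/L → 4.66 × 0.141 L = 0.65706 g = 657.060 mg
riboflavin: 2.15 mg/L × 0.141 L = 0.303 mg
Tricine: 9.6 g/L × 0.141 L = 1.354 g
cellobiose: 25.6 g/L × 0.141 L = 3.610 g

calcium chloride dihydrate 173.430 mg; xylose 597.840 mg; potassium chloride 657.060 mg; riboflavin 0.303 mg; Tricine 1.354 g; cellobiose 3.610 g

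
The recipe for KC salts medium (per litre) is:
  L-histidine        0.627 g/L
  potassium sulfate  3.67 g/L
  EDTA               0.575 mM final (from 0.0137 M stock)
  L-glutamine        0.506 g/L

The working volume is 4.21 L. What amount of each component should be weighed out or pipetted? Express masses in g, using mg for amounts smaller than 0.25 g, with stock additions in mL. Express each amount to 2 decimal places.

L-histidine 2.64 g; potassium sulfate 15.45 g; EDTA 176.70 mL; L-glutamine 2.13 g

Working volume: 4.21 L.
L-histidine: 0.627 g/L × 4.21 L = 2.64 g
potassium sulfate: 3.67 g/L × 4.21 L = 15.45 g
EDTA: V = C2·V2/C1 = 0.575 mM × 4210 mL ÷ 13.7 mM = 176.70 mL
L-glutamine: 0.506 g/L × 4.21 L = 2.13 g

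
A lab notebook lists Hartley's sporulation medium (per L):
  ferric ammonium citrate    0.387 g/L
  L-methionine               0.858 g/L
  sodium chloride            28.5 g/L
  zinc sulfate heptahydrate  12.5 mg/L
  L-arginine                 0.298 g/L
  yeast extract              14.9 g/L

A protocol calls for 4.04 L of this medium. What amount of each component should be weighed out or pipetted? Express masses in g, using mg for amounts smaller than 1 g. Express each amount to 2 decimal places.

Scale factor relative to 1 L: 4.04.
ferric ammonium citrate: 0.387 g/L × 4.04 L = 1.56 g
L-methionine: 0.858 g/L × 4.04 L = 3.47 g
sodium chloride: 28.5 g/L × 4.04 L = 115.14 g
zinc sulfate heptahydrate: 12.5 mg/L × 4.04 L = 50.50 mg
L-arginine: 0.298 g/L × 4.04 L = 1.20 g
yeast extract: 14.9 g/L × 4.04 L = 60.20 g

ferric ammonium citrate 1.56 g; L-methionine 3.47 g; sodium chloride 115.14 g; zinc sulfate heptahydrate 50.50 mg; L-arginine 1.20 g; yeast extract 60.20 g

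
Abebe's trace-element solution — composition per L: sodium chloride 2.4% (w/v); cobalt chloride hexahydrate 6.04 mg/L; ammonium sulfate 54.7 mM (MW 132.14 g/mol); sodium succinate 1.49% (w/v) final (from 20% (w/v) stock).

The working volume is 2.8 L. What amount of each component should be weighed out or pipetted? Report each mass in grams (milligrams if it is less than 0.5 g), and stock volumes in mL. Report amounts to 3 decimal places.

Working volume: 2.8 L.
sodium chloride: 2.4% w/v = 24 g/L → 24 × 2.8 L = 67.200 g
cobalt chloride hexahydrate: 6.04 mg/L × 2.8 L = 16.912 mg
ammonium sulfate: 54.7 mmol/L × 132.14 g/mol × 2.8 L ÷ 1000 = 20.239 g
sodium succinate: C1V1 = C2V2 → 1.49% ÷ 20% × 2800 mL = 208.600 mL

sodium chloride 67.200 g; cobalt chloride hexahydrate 16.912 mg; ammonium sulfate 20.239 g; sodium succinate 208.600 mL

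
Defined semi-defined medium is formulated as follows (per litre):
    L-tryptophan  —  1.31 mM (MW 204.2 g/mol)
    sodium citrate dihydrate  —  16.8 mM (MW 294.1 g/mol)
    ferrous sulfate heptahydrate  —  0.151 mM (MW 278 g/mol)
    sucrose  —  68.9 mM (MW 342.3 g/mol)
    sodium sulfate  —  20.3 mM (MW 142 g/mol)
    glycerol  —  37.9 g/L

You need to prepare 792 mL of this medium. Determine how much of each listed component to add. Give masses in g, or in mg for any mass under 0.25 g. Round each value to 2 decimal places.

Working volume: 792 mL = 0.792 L.
L-tryptophan: 1.31 mmol/L × 204.2 mg/mmol × 0.792 L = 211.86 mg
sodium citrate dihydrate: 16.8 mmol/L × 294.1 g/mol × 0.792 L ÷ 1000 = 3.91 g
ferrous sulfate heptahydrate: 0.151 mmol/L × 278 mg/mmol × 0.792 L = 33.25 mg
sucrose: 68.9 mmol/L × 342.3 g/mol × 0.792 L ÷ 1000 = 18.68 g
sodium sulfate: 20.3 mmol/L × 142 g/mol × 0.792 L ÷ 1000 = 2.28 g
glycerol: 37.9 g/L × 0.792 L = 30.02 g

L-tryptophan 211.86 mg; sodium citrate dihydrate 3.91 g; ferrous sulfate heptahydrate 33.25 mg; sucrose 18.68 g; sodium sulfate 2.28 g; glycerol 30.02 g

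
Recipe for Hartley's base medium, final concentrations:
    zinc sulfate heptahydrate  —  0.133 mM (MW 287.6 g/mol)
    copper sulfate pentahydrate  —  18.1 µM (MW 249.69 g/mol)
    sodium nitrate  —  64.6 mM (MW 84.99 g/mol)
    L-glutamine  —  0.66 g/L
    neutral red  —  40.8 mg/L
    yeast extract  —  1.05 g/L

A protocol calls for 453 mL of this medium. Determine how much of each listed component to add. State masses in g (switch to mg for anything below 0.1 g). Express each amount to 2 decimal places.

Working volume: 453 mL = 0.453 L.
zinc sulfate heptahydrate: 0.133 mmol/L × 287.6 mg/mmol × 0.453 L = 17.33 mg
copper sulfate pentahydrate: 18.1 µmol/L × 249.69 g/mol × 0.453 L ÷ 1000 = 2.05 mg
sodium nitrate: 64.6 mmol/L × 84.99 g/mol × 0.453 L ÷ 1000 = 2.49 g
L-glutamine: 0.66 g/L × 0.453 L = 0.30 g
neutral red: 40.8 mg/L × 0.453 L = 18.48 mg
yeast extract: 1.05 g/L × 0.453 L = 0.48 g

zinc sulfate heptahydrate 17.33 mg; copper sulfate pentahydrate 2.05 mg; sodium nitrate 2.49 g; L-glutamine 0.30 g; neutral red 18.48 mg; yeast extract 0.48 g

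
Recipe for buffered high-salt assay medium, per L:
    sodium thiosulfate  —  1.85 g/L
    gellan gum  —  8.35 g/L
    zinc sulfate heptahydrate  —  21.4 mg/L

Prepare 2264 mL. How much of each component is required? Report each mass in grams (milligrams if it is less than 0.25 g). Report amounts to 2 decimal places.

Target volume = 2264 mL = 2.264 L.
sodium thiosulfate: 1.85 g/L × 2.264 L = 4.19 g
gellan gum: 8.35 g/L × 2.264 L = 18.90 g
zinc sulfate heptahydrate: 21.4 mg/L × 2.264 L = 48.45 mg

sodium thiosulfate 4.19 g; gellan gum 18.90 g; zinc sulfate heptahydrate 48.45 mg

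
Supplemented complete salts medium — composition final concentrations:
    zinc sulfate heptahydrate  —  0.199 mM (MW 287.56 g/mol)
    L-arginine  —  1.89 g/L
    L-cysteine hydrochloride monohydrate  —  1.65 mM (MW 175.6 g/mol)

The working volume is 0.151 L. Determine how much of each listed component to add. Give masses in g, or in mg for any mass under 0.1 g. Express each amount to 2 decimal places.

Scale factor relative to 1 L: 0.151.
zinc sulfate heptahydrate: 0.199 mmol/L × 287.56 mg/mmol × 0.151 L = 8.64 mg
L-arginine: 1.89 g/L × 0.151 L = 0.29 g
L-cysteine hydrochloride monohydrate: 1.65 mmol/L × 175.6 mg/mmol × 0.151 L = 43.75 mg

zinc sulfate heptahydrate 8.64 mg; L-arginine 0.29 g; L-cysteine hydrochloride monohydrate 43.75 mg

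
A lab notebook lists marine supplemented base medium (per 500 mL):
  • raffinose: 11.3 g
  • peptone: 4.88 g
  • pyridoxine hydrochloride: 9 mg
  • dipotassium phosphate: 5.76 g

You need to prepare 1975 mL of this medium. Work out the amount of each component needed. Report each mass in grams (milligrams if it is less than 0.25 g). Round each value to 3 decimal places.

Ratio of target to recipe volume: 1975 / 500 = 3.95.
raffinose: 11.3 g × (1975 mL / 500 mL) = 44.635 g
peptone: 4.88 g × (1975 mL / 500 mL) = 19.276 g
pyridoxine hydrochloride: 9 mg × (1975 mL / 500 mL) = 35.550 mg
dipotassium phosphate: 5.76 g × (1975 mL / 500 mL) = 22.752 g

raffinose 44.635 g; peptone 19.276 g; pyridoxine hydrochloride 35.550 mg; dipotassium phosphate 22.752 g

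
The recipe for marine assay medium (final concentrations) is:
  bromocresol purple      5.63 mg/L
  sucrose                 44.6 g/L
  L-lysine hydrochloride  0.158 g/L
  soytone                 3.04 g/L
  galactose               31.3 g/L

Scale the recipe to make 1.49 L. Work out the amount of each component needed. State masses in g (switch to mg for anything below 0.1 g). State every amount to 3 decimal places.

Working volume: 1.49 L.
bromocresol purple: 5.63 mg/L × 1.49 L = 8.389 mg
sucrose: 44.6 g/L × 1.49 L = 66.454 g
L-lysine hydrochloride: 0.158 g/L × 1.49 L = 0.235 g
soytone: 3.04 g/L × 1.49 L = 4.530 g
galactose: 31.3 g/L × 1.49 L = 46.637 g

bromocresol purple 8.389 mg; sucrose 66.454 g; L-lysine hydrochloride 0.235 g; soytone 4.530 g; galactose 46.637 g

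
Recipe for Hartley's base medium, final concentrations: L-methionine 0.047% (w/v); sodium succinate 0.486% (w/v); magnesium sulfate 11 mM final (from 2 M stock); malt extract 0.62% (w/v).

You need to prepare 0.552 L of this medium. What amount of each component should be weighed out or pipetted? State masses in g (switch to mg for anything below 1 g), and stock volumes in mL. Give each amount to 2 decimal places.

L-methionine 259.44 mg; sodium succinate 2.68 g; magnesium sulfate 3.04 mL; malt extract 3.42 g

Working volume: 0.552 L.
L-methionine: 0.047 g per 100 mL × 552 mL ÷ 100 = 0.25944 g = 259.44 mg
sodium succinate: 0.486 g per 100 mL × 552 mL ÷ 100 = 2.68 g
magnesium sulfate: dilute stock: 11 mM × 552 mL ÷ 2000 mM = 3.04 mL
malt extract: 0.62 g per 100 mL × 552 mL ÷ 100 = 3.42 g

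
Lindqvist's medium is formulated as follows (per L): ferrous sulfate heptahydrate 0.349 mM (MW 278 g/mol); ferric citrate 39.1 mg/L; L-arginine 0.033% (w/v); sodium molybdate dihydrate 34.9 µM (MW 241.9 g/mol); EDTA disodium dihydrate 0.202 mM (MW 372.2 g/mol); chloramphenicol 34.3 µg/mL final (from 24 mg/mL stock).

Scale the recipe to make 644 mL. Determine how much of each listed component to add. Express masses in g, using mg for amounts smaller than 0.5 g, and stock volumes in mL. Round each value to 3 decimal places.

Scale factor relative to 1 L: 0.644.
ferrous sulfate heptahydrate: 0.349 mmol/L × 278 mg/mmol × 0.644 L = 62.482 mg
ferric citrate: 39.1 mg/L × 0.644 L = 25.180 mg
L-arginine: 0.033 g per 100 mL × 644 mL ÷ 100 = 0.21252 g = 212.520 mg
sodium molybdate dihydrate: 34.9 µmol/L × 241.9 g/mol × 0.644 L ÷ 1000 = 5.437 mg
EDTA disodium dihydrate: 0.202 mmol/L × 372.2 mg/mmol × 0.644 L = 48.419 mg
chloramphenicol: C1V1 = C2V2 → 34.3 µg/mL × 644 mL ÷ 24000 µg/mL = 0.920 mL

ferrous sulfate heptahydrate 62.482 mg; ferric citrate 25.180 mg; L-arginine 212.520 mg; sodium molybdate dihydrate 5.437 mg; EDTA disodium dihydrate 48.419 mg; chloramphenicol 0.920 mL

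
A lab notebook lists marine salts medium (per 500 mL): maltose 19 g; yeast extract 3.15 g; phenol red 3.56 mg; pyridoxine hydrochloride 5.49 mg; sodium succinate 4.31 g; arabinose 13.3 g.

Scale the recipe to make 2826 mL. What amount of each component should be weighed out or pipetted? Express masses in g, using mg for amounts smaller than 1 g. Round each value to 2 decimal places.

Ratio of target to recipe volume: 2826 / 500 = 5.652.
maltose: 19 g × (2826 mL / 500 mL) = 107.39 g
yeast extract: 3.15 g × (2826 mL / 500 mL) = 17.80 g
phenol red: 3.56 mg × (2826 mL / 500 mL) = 20.12 mg
pyridoxine hydrochloride: 5.49 mg × (2826 mL / 500 mL) = 31.03 mg
sodium succinate: 4.31 g × (2826 mL / 500 mL) = 24.36 g
arabinose: 13.3 g × (2826 mL / 500 mL) = 75.17 g

maltose 107.39 g; yeast extract 17.80 g; phenol red 20.12 mg; pyridoxine hydrochloride 31.03 mg; sodium succinate 24.36 g; arabinose 75.17 g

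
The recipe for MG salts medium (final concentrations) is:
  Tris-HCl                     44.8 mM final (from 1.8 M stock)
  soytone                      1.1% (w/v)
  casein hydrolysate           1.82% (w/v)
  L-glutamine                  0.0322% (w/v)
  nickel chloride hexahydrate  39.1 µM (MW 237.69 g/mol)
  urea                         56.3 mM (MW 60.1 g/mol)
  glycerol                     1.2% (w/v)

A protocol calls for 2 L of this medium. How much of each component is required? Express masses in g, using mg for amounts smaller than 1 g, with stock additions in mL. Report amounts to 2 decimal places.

Tris-HCl 49.78 mL; soytone 22.00 g; casein hydrolysate 36.40 g; L-glutamine 644.00 mg; nickel chloride hexahydrate 18.59 mg; urea 6.77 g; glycerol 24.00 g

Working volume: 2 L.
Tris-HCl: V = C2·V2/C1 = 44.8 mM × 2000 mL ÷ 1800 mM = 49.78 mL
soytone: 1.1 g per 100 mL × 2000 mL ÷ 100 = 22.00 g
casein hydrolysate: 1.82 g per 100 mL × 2000 mL ÷ 100 = 36.40 g
L-glutamine: 0.0322 g per 100 mL × 2000 mL ÷ 100 = 0.644 g = 644.00 mg
nickel chloride hexahydrate: 39.1 µmol/L × 237.69 g/mol × 2 L ÷ 1000 = 18.59 mg
urea: 56.3 mmol/L × 60.1 g/mol × 2 L ÷ 1000 = 6.77 g
glycerol: 1.2% w/v = 12 g/L → 12 × 2 L = 24.00 g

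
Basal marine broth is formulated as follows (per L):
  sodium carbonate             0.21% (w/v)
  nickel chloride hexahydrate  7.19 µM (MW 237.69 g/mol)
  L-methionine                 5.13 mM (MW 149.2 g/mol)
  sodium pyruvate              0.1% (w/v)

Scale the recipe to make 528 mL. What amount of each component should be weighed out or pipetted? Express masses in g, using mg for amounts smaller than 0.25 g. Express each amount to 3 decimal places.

Working volume: 528 mL = 0.528 L.
sodium carbonate: 0.21% w/v = 2.1 g/L → 2.1 × 0.528 L = 1.109 g
nickel chloride hexahydrate: 7.19 µmol/L × 237.69 g/mol × 0.528 L ÷ 1000 = 0.902 mg
L-methionine: 5.13 mmol/L × 149.2 g/mol × 0.528 L ÷ 1000 = 0.404 g
sodium pyruvate: 0.1% w/v = 1 g/L → 1 × 0.528 L = 0.528 g

sodium carbonate 1.109 g; nickel chloride hexahydrate 0.902 mg; L-methionine 0.404 g; sodium pyruvate 0.528 g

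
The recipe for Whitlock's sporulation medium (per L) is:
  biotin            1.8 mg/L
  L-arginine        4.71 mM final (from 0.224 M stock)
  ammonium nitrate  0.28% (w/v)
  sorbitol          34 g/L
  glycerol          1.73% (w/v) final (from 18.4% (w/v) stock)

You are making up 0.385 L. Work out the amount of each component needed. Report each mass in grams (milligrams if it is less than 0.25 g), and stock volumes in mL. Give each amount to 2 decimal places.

Scale factor relative to 1 L: 0.385.
biotin: 1.8 mg/L × 0.385 L = 0.69 mg
L-arginine: dilute stock: 4.71 mM × 385 mL ÷ 224 mM = 8.10 mL
ammonium nitrate: 0.28 g per 100 mL × 385 mL ÷ 100 = 1.08 g
sorbitol: 34 g/L × 0.385 L = 13.09 g
glycerol: dilute stock: 1.73% ÷ 18.4% × 385 mL = 36.20 mL

biotin 0.69 mg; L-arginine 8.10 mL; ammonium nitrate 1.08 g; sorbitol 13.09 g; glycerol 36.20 mL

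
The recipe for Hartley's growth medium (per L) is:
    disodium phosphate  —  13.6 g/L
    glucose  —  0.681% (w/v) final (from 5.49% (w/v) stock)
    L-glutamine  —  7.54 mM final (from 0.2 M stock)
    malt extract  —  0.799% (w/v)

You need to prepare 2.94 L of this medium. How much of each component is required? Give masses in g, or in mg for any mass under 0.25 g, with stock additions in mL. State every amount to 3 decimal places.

disodium phosphate 39.984 g; glucose 364.689 mL; L-glutamine 110.838 mL; malt extract 23.491 g

Working volume: 2.94 L.
disodium phosphate: 13.6 g/L × 2.94 L = 39.984 g
glucose: V = C2·V2/C1 = 0.681% ÷ 5.49% × 2940 mL = 364.689 mL
L-glutamine: V = C2·V2/C1 = 7.54 mM × 2940 mL ÷ 200 mM = 110.838 mL
malt extract: 0.799 g per 100 mL × 2940 mL ÷ 100 = 23.491 g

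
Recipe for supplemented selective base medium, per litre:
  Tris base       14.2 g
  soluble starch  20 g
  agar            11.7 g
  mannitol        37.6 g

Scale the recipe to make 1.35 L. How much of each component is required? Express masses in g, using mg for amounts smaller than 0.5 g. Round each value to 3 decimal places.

Scale factor = 1350 mL / 1000 mL = 1.35.
Tris base: 14.2 g × (1350 mL / 1000 mL) = 19.170 g
soluble starch: 20 g × (1350 mL / 1000 mL) = 27.000 g
agar: 11.7 g × (1350 mL / 1000 mL) = 15.795 g
mannitol: 37.6 g × (1350 mL / 1000 mL) = 50.760 g

Tris base 19.170 g; soluble starch 27.000 g; agar 15.795 g; mannitol 50.760 g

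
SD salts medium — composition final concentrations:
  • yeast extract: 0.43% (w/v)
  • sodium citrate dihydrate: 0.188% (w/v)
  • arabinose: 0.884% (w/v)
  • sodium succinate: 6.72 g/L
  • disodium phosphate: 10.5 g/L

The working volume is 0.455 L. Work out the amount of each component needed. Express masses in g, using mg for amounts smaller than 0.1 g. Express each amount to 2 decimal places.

Scale factor relative to 1 L: 0.455.
yeast extract: 0.43% w/v = 4.3 g/L → 4.3 × 0.455 L = 1.96 g
sodium citrate dihydrate: 0.188 g per 100 mL × 455 mL ÷ 100 = 0.86 g
arabinose: 0.884% w/v = 8.84 g/L → 8.84 × 0.455 L = 4.02 g
sodium succinate: 6.72 g/L × 0.455 L = 3.06 g
disodium phosphate: 10.5 g/L × 0.455 L = 4.78 g

yeast extract 1.96 g; sodium citrate dihydrate 0.86 g; arabinose 4.02 g; sodium succinate 3.06 g; disodium phosphate 4.78 g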